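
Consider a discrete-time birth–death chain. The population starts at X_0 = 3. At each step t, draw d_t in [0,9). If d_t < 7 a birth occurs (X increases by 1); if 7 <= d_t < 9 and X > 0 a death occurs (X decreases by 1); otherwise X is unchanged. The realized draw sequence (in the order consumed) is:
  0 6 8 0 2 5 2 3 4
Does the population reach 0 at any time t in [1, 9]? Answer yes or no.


t=0: X=3, d=0 → birth, X_1=4
t=1: X=4, d=6 → birth, X_2=5
t=2: X=5, d=8 → death, X_3=4
t=3: X=4, d=0 → birth, X_4=5
t=4: X=5, d=2 → birth, X_5=6
t=5: X=6, d=5 → birth, X_6=7
t=6: X=7, d=2 → birth, X_7=8
t=7: X=8, d=3 → birth, X_8=9
t=8: X=9, d=4 → birth, X_9=10

no


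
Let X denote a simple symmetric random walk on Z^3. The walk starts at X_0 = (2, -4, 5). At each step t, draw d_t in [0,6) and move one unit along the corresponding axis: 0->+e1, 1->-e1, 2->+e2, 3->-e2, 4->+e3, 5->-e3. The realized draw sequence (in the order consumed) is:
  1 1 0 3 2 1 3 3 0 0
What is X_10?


t=0: X=(2, -4, 5), d=1 → -e1, X_1=(1, -4, 5)
t=1: X=(1, -4, 5), d=1 → -e1, X_2=(0, -4, 5)
t=2: X=(0, -4, 5), d=0 → +e1, X_3=(1, -4, 5)
t=3: X=(1, -4, 5), d=3 → -e2, X_4=(1, -5, 5)
t=4: X=(1, -5, 5), d=2 → +e2, X_5=(1, -4, 5)
t=5: X=(1, -4, 5), d=1 → -e1, X_6=(0, -4, 5)
t=6: X=(0, -4, 5), d=3 → -e2, X_7=(0, -5, 5)
t=7: X=(0, -5, 5), d=3 → -e2, X_8=(0, -6, 5)
t=8: X=(0, -6, 5), d=0 → +e1, X_9=(1, -6, 5)
t=9: X=(1, -6, 5), d=0 → +e1, X_10=(2, -6, 5)

(2, -6, 5)


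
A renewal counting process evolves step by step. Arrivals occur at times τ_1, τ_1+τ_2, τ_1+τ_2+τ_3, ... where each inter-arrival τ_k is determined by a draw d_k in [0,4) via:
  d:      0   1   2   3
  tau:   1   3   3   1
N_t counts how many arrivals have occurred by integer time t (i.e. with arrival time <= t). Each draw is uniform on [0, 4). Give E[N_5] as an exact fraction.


Inter-arrival values over d=0..3: [1, 3, 3, 1]
Each d has probability 1/4, so the pmf of τ is: f(1) = 1/2, f(3) = 1/2
Renewal equation for m(n) = E[N_n]: condition on τ_1 = k (if k <= n, one arrival plus a fresh copy on the remaining n−k steps): m(n) = F(n) + Σ_{k<=n} f(k)·m(n−k), where F(n) = P(τ <= n) and m(0) = 0
m(1) = F(1) = 1/2
m(2) = F(2) + f(1)·m(1) = 1/2 + 1/2·1/2 = 3/4
m(3) = F(3) + f(1)·m(2) = 1 + 1/2·3/4 = 11/8
m(4) = F(4) + f(1)·m(3) + f(3)·m(1) = 1 + 1/2·11/8 + 1/2·1/2 = 31/16
m(5) = F(5) + f(1)·m(4) + f(3)·m(2) = 1 + 1/2·31/16 + 1/2·3/4 = 75/32
E[N_5] = m(5) = 75/32

75/32


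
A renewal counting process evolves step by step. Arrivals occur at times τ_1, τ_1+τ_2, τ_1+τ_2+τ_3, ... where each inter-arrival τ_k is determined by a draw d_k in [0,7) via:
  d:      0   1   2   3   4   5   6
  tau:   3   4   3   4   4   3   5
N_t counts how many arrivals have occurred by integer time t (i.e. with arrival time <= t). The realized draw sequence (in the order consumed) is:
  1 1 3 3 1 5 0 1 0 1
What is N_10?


2

draw d_1=1: τ_1=4, arrival time A_1=4
draw d_2=1: τ_2=4, arrival time A_2=8
draw d_3=3: τ_3=4, arrival time A_3=12
draw d_4=3: τ_4=4, arrival time A_4=16
draw d_5=1: τ_5=4, arrival time A_5=20
draw d_6=5: τ_6=3, arrival time A_6=23
draw d_7=0: τ_7=3, arrival time A_7=26
draw d_8=1: τ_8=4, arrival time A_8=30
draw d_9=0: τ_9=3, arrival time A_9=33
draw d_10=1: τ_10=4, arrival time A_10=37
N_t over t=0..10: 0:0 1:0 2:0 3:0 4:1 5:1 6:1 7:1 8:2 9:2 10:2


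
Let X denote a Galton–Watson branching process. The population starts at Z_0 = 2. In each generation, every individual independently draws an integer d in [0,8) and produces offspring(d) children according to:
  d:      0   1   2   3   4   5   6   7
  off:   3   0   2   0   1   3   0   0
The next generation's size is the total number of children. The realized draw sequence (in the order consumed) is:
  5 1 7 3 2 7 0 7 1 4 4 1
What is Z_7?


0

gen 0: Z_0=2, draws=[5, 1], offspring=[3, 0], Z_1=3
gen 1: Z_1=3, draws=[7, 3, 2], offspring=[0, 0, 2], Z_2=2
gen 2: Z_2=2, draws=[7, 0], offspring=[0, 3], Z_3=3
gen 3: Z_3=3, draws=[7, 1, 4], offspring=[0, 0, 1], Z_4=1
gen 4: Z_4=1, draws=[4], offspring=[1], Z_5=1
gen 5: Z_5=1, draws=[1], offspring=[0], Z_6=0
gen 6: Z_6=0, draws=[], offspring=[], Z_7=0


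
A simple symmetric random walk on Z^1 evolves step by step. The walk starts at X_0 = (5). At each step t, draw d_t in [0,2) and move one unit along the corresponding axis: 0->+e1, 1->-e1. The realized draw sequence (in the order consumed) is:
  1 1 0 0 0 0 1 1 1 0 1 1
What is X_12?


(3)

t=0: X=(5), d=1 → -e1, X_1=(4)
t=1: X=(4), d=1 → -e1, X_2=(3)
t=2: X=(3), d=0 → +e1, X_3=(4)
t=3: X=(4), d=0 → +e1, X_4=(5)
t=4: X=(5), d=0 → +e1, X_5=(6)
t=5: X=(6), d=0 → +e1, X_6=(7)
t=6: X=(7), d=1 → -e1, X_7=(6)
t=7: X=(6), d=1 → -e1, X_8=(5)
t=8: X=(5), d=1 → -e1, X_9=(4)
t=9: X=(4), d=0 → +e1, X_10=(5)
t=10: X=(5), d=1 → -e1, X_11=(4)
t=11: X=(4), d=1 → -e1, X_12=(3)


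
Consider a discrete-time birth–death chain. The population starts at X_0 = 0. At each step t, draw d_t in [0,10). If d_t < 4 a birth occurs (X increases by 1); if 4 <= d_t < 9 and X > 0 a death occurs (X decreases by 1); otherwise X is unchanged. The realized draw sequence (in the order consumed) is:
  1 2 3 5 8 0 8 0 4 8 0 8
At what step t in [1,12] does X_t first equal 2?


t=0: X=0, d=1 → birth, X_1=1
t=1: X=1, d=2 → birth, X_2=2
t=2: X=2, d=3 → birth, X_3=3
t=3: X=3, d=5 → death, X_4=2
t=4: X=2, d=8 → death, X_5=1
t=5: X=1, d=0 → birth, X_6=2
t=6: X=2, d=8 → death, X_7=1
t=7: X=1, d=0 → birth, X_8=2
t=8: X=2, d=4 → death, X_9=1
t=9: X=1, d=8 → death, X_10=0
t=10: X=0, d=0 → birth, X_11=1
t=11: X=1, d=8 → death, X_12=0

2


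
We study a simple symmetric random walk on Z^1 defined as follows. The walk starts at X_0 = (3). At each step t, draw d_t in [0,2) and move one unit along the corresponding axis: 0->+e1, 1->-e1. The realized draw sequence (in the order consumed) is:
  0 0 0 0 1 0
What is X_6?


(7)

t=0: X=(3), d=0 → +e1, X_1=(4)
t=1: X=(4), d=0 → +e1, X_2=(5)
t=2: X=(5), d=0 → +e1, X_3=(6)
t=3: X=(6), d=0 → +e1, X_4=(7)
t=4: X=(7), d=1 → -e1, X_5=(6)
t=5: X=(6), d=0 → +e1, X_6=(7)


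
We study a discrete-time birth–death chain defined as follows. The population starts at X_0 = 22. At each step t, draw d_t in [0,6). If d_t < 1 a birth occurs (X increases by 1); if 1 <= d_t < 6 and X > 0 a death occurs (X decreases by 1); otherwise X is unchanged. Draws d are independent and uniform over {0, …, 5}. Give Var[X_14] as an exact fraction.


X can drop by at most 1 per step and X_0 = 22 > T = 14, so X_t >= 22 − t >= 8 > 0 for every t <= 14: the floor at 0 (the 'and X > 0' condition) never binds. Hence X_14 = X_0 + Σ_{t<14} Y_t with i.i.d. increments Y_t = y(d_t) ∈ {+1, −1, 0}.
Outcome values over d=0..5: [1, -1, -1, -1, -1, -1]
Σy = -4, Σy² = 6, M = 6
μ = -4/6 = -2/3,  σ² = 6/6 − (-2/3)² = 5/9
Independent increments: Var[X_14] = 14·σ² = 14·(5/9) = 70/9

70/9


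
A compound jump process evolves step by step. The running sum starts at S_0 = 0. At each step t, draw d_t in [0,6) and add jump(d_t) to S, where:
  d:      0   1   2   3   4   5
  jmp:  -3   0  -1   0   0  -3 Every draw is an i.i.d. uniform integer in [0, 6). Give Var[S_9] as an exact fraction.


65/4

Outcome values over d=0..5: [-3, 0, -1, 0, 0, -3]
Σy = -7, Σy² = 19, M = 6
μ = -7/6 = -7/6,  σ² = 19/6 − (-7/6)² = 65/36
Independent increments: Var[S_9] = 9·σ² = 9·(65/36) = 65/4


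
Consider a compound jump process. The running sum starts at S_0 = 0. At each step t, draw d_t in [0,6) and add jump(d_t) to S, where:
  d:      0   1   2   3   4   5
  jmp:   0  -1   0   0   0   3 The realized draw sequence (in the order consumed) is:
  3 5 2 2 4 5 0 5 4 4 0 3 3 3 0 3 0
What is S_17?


9

t=0: S=0, d=3, jump=0, S_1=0
t=1: S=0, d=5, jump=3, S_2=3
t=2: S=3, d=2, jump=0, S_3=3
t=3: S=3, d=2, jump=0, S_4=3
t=4: S=3, d=4, jump=0, S_5=3
t=5: S=3, d=5, jump=3, S_6=6
t=6: S=6, d=0, jump=0, S_7=6
t=7: S=6, d=5, jump=3, S_8=9
t=8: S=9, d=4, jump=0, S_9=9
t=9: S=9, d=4, jump=0, S_10=9
t=10: S=9, d=0, jump=0, S_11=9
t=11: S=9, d=3, jump=0, S_12=9
t=12: S=9, d=3, jump=0, S_13=9
t=13: S=9, d=3, jump=0, S_14=9
t=14: S=9, d=0, jump=0, S_15=9
t=15: S=9, d=3, jump=0, S_16=9
t=16: S=9, d=0, jump=0, S_17=9


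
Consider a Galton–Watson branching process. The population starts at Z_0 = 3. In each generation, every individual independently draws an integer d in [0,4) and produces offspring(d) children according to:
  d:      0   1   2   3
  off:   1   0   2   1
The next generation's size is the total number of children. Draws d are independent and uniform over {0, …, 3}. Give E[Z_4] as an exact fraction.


Outcome values over d=0..3: [1, 0, 2, 1]
Σy = 4, Σy² = 6, M = 4
μ = 4/4 = 1,  σ² = 6/4 − (1)² = 1/2
E[Z_0] = 3
E[Z_1] = 1·E[Z_0] = 3
E[Z_2] = 1·E[Z_1] = 3
E[Z_3] = 1·E[Z_2] = 3
E[Z_4] = 1·E[Z_3] = 3

3


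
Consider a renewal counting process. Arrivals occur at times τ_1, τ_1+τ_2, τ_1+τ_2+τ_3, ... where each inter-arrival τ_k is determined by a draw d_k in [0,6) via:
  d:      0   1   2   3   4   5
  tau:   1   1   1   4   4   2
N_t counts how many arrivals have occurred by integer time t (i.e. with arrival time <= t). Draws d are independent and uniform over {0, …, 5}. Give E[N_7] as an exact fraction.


Inter-arrival values over d=0..5: [1, 1, 1, 4, 4, 2]
Each d has probability 1/6, so the pmf of τ is: f(1) = 1/2, f(2) = 1/6, f(4) = 1/3
Renewal equation for m(n) = E[N_n]: condition on τ_1 = k (if k <= n, one arrival plus a fresh copy on the remaining n−k steps): m(n) = F(n) + Σ_{k<=n} f(k)·m(n−k), where F(n) = P(τ <= n) and m(0) = 0
m(1) = F(1) = 1/2
m(2) = F(2) + f(1)·m(1) = 2/3 + 1/2·1/2 = 11/12
m(3) = F(3) + f(1)·m(2) + f(2)·m(1) = 2/3 + 1/2·11/12 + 1/6·1/2 = 29/24
m(4) = F(4) + f(1)·m(3) + f(2)·m(2) = 1 + 1/2·29/24 + 1/6·11/12 = 253/144
m(5) = F(5) + f(1)·m(4) + f(2)·m(3) + f(4)·m(1) = 1 + 1/2·253/144 + 1/6·29/24 + 1/3·1/2 = 647/288
m(6) = F(6) + f(1)·m(5) + f(2)·m(4) + f(4)·m(2) = 1 + 1/2·647/288 + 1/6·253/144 + 1/3·11/12 = 4703/1728
m(7) = F(7) + f(1)·m(6) + f(2)·m(5) + f(4)·m(3) = 1 + 1/2·4703/1728 + 1/6·647/288 + 1/3·29/24 = 1205/384
E[N_7] = m(7) = 1205/384

1205/384


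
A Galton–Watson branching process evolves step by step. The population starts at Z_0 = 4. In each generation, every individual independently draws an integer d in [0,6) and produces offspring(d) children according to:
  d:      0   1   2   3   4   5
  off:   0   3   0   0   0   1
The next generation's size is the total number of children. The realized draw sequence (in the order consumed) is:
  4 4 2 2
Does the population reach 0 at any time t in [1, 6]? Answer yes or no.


yes

gen 0: Z_0=4, draws=[4, 4, 2, 2], offspring=[0, 0, 0, 0], Z_1=0
gen 1: Z_1=0, draws=[], offspring=[], Z_2=0
gen 2: Z_2=0, draws=[], offspring=[], Z_3=0
gen 3: Z_3=0, draws=[], offspring=[], Z_4=0
gen 4: Z_4=0, draws=[], offspring=[], Z_5=0
gen 5: Z_5=0, draws=[], offspring=[], Z_6=0


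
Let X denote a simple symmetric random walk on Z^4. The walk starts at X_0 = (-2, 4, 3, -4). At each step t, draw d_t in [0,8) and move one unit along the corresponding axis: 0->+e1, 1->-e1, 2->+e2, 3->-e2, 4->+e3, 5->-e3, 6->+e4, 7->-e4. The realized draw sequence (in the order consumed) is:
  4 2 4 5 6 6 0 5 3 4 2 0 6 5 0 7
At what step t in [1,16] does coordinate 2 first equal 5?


t=0: X=(-2, 4, 3, -4), d=4 → +e3, X_1=(-2, 4, 4, -4)
t=1: X=(-2, 4, 4, -4), d=2 → +e2, X_2=(-2, 5, 4, -4)
t=2: X=(-2, 5, 4, -4), d=4 → +e3, X_3=(-2, 5, 5, -4)
t=3: X=(-2, 5, 5, -4), d=5 → -e3, X_4=(-2, 5, 4, -4)
t=4: X=(-2, 5, 4, -4), d=6 → +e4, X_5=(-2, 5, 4, -3)
t=5: X=(-2, 5, 4, -3), d=6 → +e4, X_6=(-2, 5, 4, -2)
t=6: X=(-2, 5, 4, -2), d=0 → +e1, X_7=(-1, 5, 4, -2)
t=7: X=(-1, 5, 4, -2), d=5 → -e3, X_8=(-1, 5, 3, -2)
t=8: X=(-1, 5, 3, -2), d=3 → -e2, X_9=(-1, 4, 3, -2)
t=9: X=(-1, 4, 3, -2), d=4 → +e3, X_10=(-1, 4, 4, -2)
t=10: X=(-1, 4, 4, -2), d=2 → +e2, X_11=(-1, 5, 4, -2)
t=11: X=(-1, 5, 4, -2), d=0 → +e1, X_12=(0, 5, 4, -2)
t=12: X=(0, 5, 4, -2), d=6 → +e4, X_13=(0, 5, 4, -1)
t=13: X=(0, 5, 4, -1), d=5 → -e3, X_14=(0, 5, 3, -1)
t=14: X=(0, 5, 3, -1), d=0 → +e1, X_15=(1, 5, 3, -1)
t=15: X=(1, 5, 3, -1), d=7 → -e4, X_16=(1, 5, 3, -2)

2


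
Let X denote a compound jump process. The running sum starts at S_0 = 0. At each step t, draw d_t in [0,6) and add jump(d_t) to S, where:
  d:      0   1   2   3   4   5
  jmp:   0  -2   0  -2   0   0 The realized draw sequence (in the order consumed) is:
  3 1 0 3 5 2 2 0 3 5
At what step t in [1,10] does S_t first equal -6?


t=0: S=0, d=3, jump=-2, S_1=-2
t=1: S=-2, d=1, jump=-2, S_2=-4
t=2: S=-4, d=0, jump=0, S_3=-4
t=3: S=-4, d=3, jump=-2, S_4=-6
t=4: S=-6, d=5, jump=0, S_5=-6
t=5: S=-6, d=2, jump=0, S_6=-6
t=6: S=-6, d=2, jump=0, S_7=-6
t=7: S=-6, d=0, jump=0, S_8=-6
t=8: S=-6, d=3, jump=-2, S_9=-8
t=9: S=-8, d=5, jump=0, S_10=-8

4


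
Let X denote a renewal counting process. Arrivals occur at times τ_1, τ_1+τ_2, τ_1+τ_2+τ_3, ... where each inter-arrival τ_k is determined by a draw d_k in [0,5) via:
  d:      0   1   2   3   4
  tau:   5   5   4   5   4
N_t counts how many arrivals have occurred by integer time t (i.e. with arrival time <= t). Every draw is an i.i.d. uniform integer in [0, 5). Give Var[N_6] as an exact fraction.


Inter-arrival values over d=0..4: [5, 5, 4, 5, 4]
Each d has probability 1/5, so the pmf of τ is: f(4) = 2/5, f(5) = 3/5
Let p_n(j) = P(N_n = j), with p_0 = [1]. Condition on τ_1: p_n(0) = P(τ > n), and for j >= 1, p_n(j) = Σ_{k<=n} f(k)·p_{n−k}(j−1)
p_1 = [1]  (j = 0)
p_2 = [1]  (j = 0)
p_3 = [1]  (j = 0)
p_4 = [3/5, 2/5]  (j = 0..1)
p_5 = [0, 1]  (j = 0..1)
p_6 = [0, 1]  (j = 0..1)
E[N_6] = Σ j·p_6(j) = 1;  E[N_6²] = Σ j²·p_6(j) = 1
Var[N_6] = 1 − (1)² = 0

0


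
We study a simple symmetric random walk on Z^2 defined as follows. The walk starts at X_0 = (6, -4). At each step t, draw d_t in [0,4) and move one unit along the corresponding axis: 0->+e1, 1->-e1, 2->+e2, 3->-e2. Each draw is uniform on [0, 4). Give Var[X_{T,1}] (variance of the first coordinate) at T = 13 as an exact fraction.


Outcome values over d=0..3: [1, -1, 0, 0]
Σy = 0, Σy² = 2, M = 4
μ = 0/4 = 0,  σ² = 2/4 − (0)² = 1/2
Independent increments: Var[X_13] = 13·σ² = 13·(1/2) = 13/2

13/2


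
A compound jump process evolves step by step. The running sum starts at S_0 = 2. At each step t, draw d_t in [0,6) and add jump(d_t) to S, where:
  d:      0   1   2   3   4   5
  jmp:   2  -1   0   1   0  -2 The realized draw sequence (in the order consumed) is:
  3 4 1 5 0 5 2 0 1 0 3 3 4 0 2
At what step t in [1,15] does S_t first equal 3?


1

t=0: S=2, d=3, jump=1, S_1=3
t=1: S=3, d=4, jump=0, S_2=3
t=2: S=3, d=1, jump=-1, S_3=2
t=3: S=2, d=5, jump=-2, S_4=0
t=4: S=0, d=0, jump=2, S_5=2
t=5: S=2, d=5, jump=-2, S_6=0
t=6: S=0, d=2, jump=0, S_7=0
t=7: S=0, d=0, jump=2, S_8=2
t=8: S=2, d=1, jump=-1, S_9=1
t=9: S=1, d=0, jump=2, S_10=3
t=10: S=3, d=3, jump=1, S_11=4
t=11: S=4, d=3, jump=1, S_12=5
t=12: S=5, d=4, jump=0, S_13=5
t=13: S=5, d=0, jump=2, S_14=7
t=14: S=7, d=2, jump=0, S_15=7


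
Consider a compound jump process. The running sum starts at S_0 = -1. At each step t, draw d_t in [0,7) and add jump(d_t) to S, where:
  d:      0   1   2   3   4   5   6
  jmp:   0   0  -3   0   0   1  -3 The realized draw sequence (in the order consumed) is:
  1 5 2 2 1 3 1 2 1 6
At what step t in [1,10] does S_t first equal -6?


t=0: S=-1, d=1, jump=0, S_1=-1
t=1: S=-1, d=5, jump=1, S_2=0
t=2: S=0, d=2, jump=-3, S_3=-3
t=3: S=-3, d=2, jump=-3, S_4=-6
t=4: S=-6, d=1, jump=0, S_5=-6
t=5: S=-6, d=3, jump=0, S_6=-6
t=6: S=-6, d=1, jump=0, S_7=-6
t=7: S=-6, d=2, jump=-3, S_8=-9
t=8: S=-9, d=1, jump=0, S_9=-9
t=9: S=-9, d=6, jump=-3, S_10=-12

4


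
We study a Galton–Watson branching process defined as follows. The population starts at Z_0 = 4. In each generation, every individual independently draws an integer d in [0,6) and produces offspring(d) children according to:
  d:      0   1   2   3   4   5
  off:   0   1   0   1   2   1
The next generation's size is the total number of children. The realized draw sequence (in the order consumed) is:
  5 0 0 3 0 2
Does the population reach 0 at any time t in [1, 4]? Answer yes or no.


gen 0: Z_0=4, draws=[5, 0, 0, 3], offspring=[1, 0, 0, 1], Z_1=2
gen 1: Z_1=2, draws=[0, 2], offspring=[0, 0], Z_2=0
gen 2: Z_2=0, draws=[], offspring=[], Z_3=0
gen 3: Z_3=0, draws=[], offspring=[], Z_4=0

yes


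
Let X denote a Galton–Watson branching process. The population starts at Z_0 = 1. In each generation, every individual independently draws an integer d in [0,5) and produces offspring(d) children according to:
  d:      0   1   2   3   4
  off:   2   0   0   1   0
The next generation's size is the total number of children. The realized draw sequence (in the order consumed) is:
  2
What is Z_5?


0

gen 0: Z_0=1, draws=[2], offspring=[0], Z_1=0
gen 1: Z_1=0, draws=[], offspring=[], Z_2=0
gen 2: Z_2=0, draws=[], offspring=[], Z_3=0
gen 3: Z_3=0, draws=[], offspring=[], Z_4=0
gen 4: Z_4=0, draws=[], offspring=[], Z_5=0


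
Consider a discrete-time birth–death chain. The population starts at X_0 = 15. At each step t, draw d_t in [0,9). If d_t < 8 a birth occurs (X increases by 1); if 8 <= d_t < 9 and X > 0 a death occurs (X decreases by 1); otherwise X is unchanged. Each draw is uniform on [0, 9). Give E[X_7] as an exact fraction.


184/9

X can drop by at most 1 per step and X_0 = 15 > T = 7, so X_t >= 15 − t >= 8 > 0 for every t <= 7: the floor at 0 (the 'and X > 0' condition) never binds. Hence X_7 = X_0 + Σ_{t<7} Y_t with i.i.d. increments Y_t = y(d_t) ∈ {+1, −1, 0}.
Outcome values over d=0..8: [1, 1, 1, 1, 1, 1, 1, 1, -1]
Σy = 7, Σy² = 9, M = 9
μ = 7/9 = 7/9,  σ² = 9/9 − (7/9)² = 32/81
E[X_7] = 15 + 7·(7/9) = 184/9


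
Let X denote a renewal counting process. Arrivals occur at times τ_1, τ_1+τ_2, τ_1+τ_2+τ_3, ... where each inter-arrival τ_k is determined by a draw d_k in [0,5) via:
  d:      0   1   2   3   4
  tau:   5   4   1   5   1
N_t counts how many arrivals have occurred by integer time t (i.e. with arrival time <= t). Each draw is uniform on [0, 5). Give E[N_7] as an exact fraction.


162873/78125

Inter-arrival values over d=0..4: [5, 4, 1, 5, 1]
Each d has probability 1/5, so the pmf of τ is: f(1) = 2/5, f(4) = 1/5, f(5) = 2/5
Renewal equation for m(n) = E[N_n]: condition on τ_1 = k (if k <= n, one arrival plus a fresh copy on the remaining n−k steps): m(n) = F(n) + Σ_{k<=n} f(k)·m(n−k), where F(n) = P(τ <= n) and m(0) = 0
m(1) = F(1) = 2/5
m(2) = F(2) + f(1)·m(1) = 2/5 + 2/5·2/5 = 14/25
m(3) = F(3) + f(1)·m(2) = 2/5 + 2/5·14/25 = 78/125
m(4) = F(4) + f(1)·m(3) = 3/5 + 2/5·78/125 = 531/625
m(5) = F(5) + f(1)·m(4) + f(4)·m(1) = 1 + 2/5·531/625 + 1/5·2/5 = 4437/3125
m(6) = F(6) + f(1)·m(5) + f(4)·m(2) + f(5)·m(1) = 1 + 2/5·4437/3125 + 1/5·14/25 + 2/5·2/5 = 28749/15625
m(7) = F(7) + f(1)·m(6) + f(4)·m(3) + f(5)·m(2) = 1 + 2/5·28749/15625 + 1/5·78/125 + 2/5·14/25 = 162873/78125
E[N_7] = m(7) = 162873/78125


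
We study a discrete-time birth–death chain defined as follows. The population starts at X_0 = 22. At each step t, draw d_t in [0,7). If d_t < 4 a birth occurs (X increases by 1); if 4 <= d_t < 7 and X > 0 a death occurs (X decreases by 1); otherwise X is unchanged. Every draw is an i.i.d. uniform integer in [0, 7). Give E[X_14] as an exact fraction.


X can drop by at most 1 per step and X_0 = 22 > T = 14, so X_t >= 22 − t >= 8 > 0 for every t <= 14: the floor at 0 (the 'and X > 0' condition) never binds. Hence X_14 = X_0 + Σ_{t<14} Y_t with i.i.d. increments Y_t = y(d_t) ∈ {+1, −1, 0}.
Outcome values over d=0..6: [1, 1, 1, 1, -1, -1, -1]
Σy = 1, Σy² = 7, M = 7
μ = 1/7 = 1/7,  σ² = 7/7 − (1/7)² = 48/49
E[X_14] = 22 + 14·(1/7) = 24

24


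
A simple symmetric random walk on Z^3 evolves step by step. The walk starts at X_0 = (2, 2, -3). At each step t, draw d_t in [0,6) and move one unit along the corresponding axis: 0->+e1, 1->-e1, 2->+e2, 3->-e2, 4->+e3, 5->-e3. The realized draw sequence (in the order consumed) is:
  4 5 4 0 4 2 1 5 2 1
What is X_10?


t=0: X=(2, 2, -3), d=4 → +e3, X_1=(2, 2, -2)
t=1: X=(2, 2, -2), d=5 → -e3, X_2=(2, 2, -3)
t=2: X=(2, 2, -3), d=4 → +e3, X_3=(2, 2, -2)
t=3: X=(2, 2, -2), d=0 → +e1, X_4=(3, 2, -2)
t=4: X=(3, 2, -2), d=4 → +e3, X_5=(3, 2, -1)
t=5: X=(3, 2, -1), d=2 → +e2, X_6=(3, 3, -1)
t=6: X=(3, 3, -1), d=1 → -e1, X_7=(2, 3, -1)
t=7: X=(2, 3, -1), d=5 → -e3, X_8=(2, 3, -2)
t=8: X=(2, 3, -2), d=2 → +e2, X_9=(2, 4, -2)
t=9: X=(2, 4, -2), d=1 → -e1, X_10=(1, 4, -2)

(1, 4, -2)


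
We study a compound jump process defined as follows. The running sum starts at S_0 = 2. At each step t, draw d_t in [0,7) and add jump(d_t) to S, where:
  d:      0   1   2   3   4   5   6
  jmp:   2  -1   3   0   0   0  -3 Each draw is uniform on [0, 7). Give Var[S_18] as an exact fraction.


Outcome values over d=0..6: [2, -1, 3, 0, 0, 0, -3]
Σy = 1, Σy² = 23, M = 7
μ = 1/7 = 1/7,  σ² = 23/7 − (1/7)² = 160/49
Independent increments: Var[S_18] = 18·σ² = 18·(160/49) = 2880/49

2880/49


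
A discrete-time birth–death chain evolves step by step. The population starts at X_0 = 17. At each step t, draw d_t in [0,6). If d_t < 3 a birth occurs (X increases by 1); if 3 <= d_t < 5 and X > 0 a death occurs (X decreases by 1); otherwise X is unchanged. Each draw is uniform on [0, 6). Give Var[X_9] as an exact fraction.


29/4

X can drop by at most 1 per step and X_0 = 17 > T = 9, so X_t >= 17 − t >= 8 > 0 for every t <= 9: the floor at 0 (the 'and X > 0' condition) never binds. Hence X_9 = X_0 + Σ_{t<9} Y_t with i.i.d. increments Y_t = y(d_t) ∈ {+1, −1, 0}.
Outcome values over d=0..5: [1, 1, 1, -1, -1, 0]
Σy = 1, Σy² = 5, M = 6
μ = 1/6 = 1/6,  σ² = 5/6 − (1/6)² = 29/36
Independent increments: Var[X_9] = 9·σ² = 9·(29/36) = 29/4


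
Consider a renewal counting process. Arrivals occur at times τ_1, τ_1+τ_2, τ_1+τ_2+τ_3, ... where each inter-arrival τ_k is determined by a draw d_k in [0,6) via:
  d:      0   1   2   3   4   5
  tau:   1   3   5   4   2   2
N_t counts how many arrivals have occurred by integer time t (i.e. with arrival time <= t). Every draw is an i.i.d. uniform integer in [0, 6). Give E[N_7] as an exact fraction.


Inter-arrival values over d=0..5: [1, 3, 5, 4, 2, 2]
Each d has probability 1/6, so the pmf of τ is: f(1) = 1/6, f(2) = 1/3, f(3) = 1/6, f(4) = 1/6, f(5) = 1/6
Renewal equation for m(n) = E[N_n]: condition on τ_1 = k (if k <= n, one arrival plus a fresh copy on the remaining n−k steps): m(n) = F(n) + Σ_{k<=n} f(k)·m(n−k), where F(n) = P(τ <= n) and m(0) = 0
m(1) = F(1) = 1/6
m(2) = F(2) + f(1)·m(1) = 1/2 + 1/6·1/6 = 19/36
m(3) = F(3) + f(1)·m(2) + f(2)·m(1) = 2/3 + 1/6·19/36 + 1/3·1/6 = 175/216
m(4) = F(4) + f(1)·m(3) + f(2)·m(2) + f(3)·m(1) = 5/6 + 1/6·175/216 + 1/3·19/36 + 1/6·1/6 = 1519/1296
m(5) = F(5) + f(1)·m(4) + f(2)·m(3) + f(3)·m(2) + f(4)·m(1) = 1 + 1/6·1519/1296 + 1/3·175/216 + 1/6·19/36 + 1/6·1/6 = 12295/7776
m(6) = F(6) + f(1)·m(5) + f(2)·m(4) + f(3)·m(3) + f(4)·m(2) + f(5)·m(1) = 1 + 1/6·12295/7776 + 1/3·1519/1296 + 1/6·175/216 + 1/6·19/36 + 1/6·1/6 = 88879/46656
m(7) = F(7) + f(1)·m(6) + f(2)·m(5) + f(3)·m(4) + f(4)·m(3) + f(5)·m(2) = 1 + 1/6·88879/46656 + 1/3·12295/7776 + 1/6·1519/1296 + 1/6·175/216 + 1/6·19/36 = 633463/279936
E[N_7] = m(7) = 633463/279936

633463/279936


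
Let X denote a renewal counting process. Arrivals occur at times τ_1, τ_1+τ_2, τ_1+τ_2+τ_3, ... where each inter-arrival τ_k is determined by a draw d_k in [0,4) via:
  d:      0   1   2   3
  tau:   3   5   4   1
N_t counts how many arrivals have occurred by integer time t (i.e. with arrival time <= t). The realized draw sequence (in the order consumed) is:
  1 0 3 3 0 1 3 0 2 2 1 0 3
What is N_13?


5

draw d_1=1: τ_1=5, arrival time A_1=5
draw d_2=0: τ_2=3, arrival time A_2=8
draw d_3=3: τ_3=1, arrival time A_3=9
draw d_4=3: τ_4=1, arrival time A_4=10
draw d_5=0: τ_5=3, arrival time A_5=13
draw d_6=1: τ_6=5, arrival time A_6=18
draw d_7=3: τ_7=1, arrival time A_7=19
draw d_8=0: τ_8=3, arrival time A_8=22
draw d_9=2: τ_9=4, arrival time A_9=26
draw d_10=2: τ_10=4, arrival time A_10=30
draw d_11=1: τ_11=5, arrival time A_11=35
draw d_12=0: τ_12=3, arrival time A_12=38
draw d_13=3: τ_13=1, arrival time A_13=39
N_t over t=0..13: 0:0 1:0 2:0 3:0 4:0 5:1 6:1 7:1 8:2 9:3 10:4 11:4 12:4 13:5


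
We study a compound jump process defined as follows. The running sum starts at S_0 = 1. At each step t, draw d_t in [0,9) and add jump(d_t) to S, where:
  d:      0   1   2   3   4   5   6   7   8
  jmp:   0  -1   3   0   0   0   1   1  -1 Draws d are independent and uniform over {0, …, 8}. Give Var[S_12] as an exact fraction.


16

Outcome values over d=0..8: [0, -1, 3, 0, 0, 0, 1, 1, -1]
Σy = 3, Σy² = 13, M = 9
μ = 3/9 = 1/3,  σ² = 13/9 − (1/3)² = 4/3
Independent increments: Var[S_12] = 12·σ² = 12·(4/3) = 16


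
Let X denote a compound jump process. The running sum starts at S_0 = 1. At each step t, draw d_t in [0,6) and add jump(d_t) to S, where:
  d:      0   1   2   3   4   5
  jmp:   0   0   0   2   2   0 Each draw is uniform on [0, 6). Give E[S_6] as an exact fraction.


Outcome values over d=0..5: [0, 0, 0, 2, 2, 0]
Σy = 4, Σy² = 8, M = 6
μ = 4/6 = 2/3,  σ² = 8/6 − (2/3)² = 8/9
E[S_6] = 1 + 6·(2/3) = 5

5


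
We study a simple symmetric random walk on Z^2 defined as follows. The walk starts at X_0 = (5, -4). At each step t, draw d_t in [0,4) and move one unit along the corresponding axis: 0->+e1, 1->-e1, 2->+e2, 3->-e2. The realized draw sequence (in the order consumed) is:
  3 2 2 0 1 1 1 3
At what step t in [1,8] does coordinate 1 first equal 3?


t=0: X=(5, -4), d=3 → -e2, X_1=(5, -5)
t=1: X=(5, -5), d=2 → +e2, X_2=(5, -4)
t=2: X=(5, -4), d=2 → +e2, X_3=(5, -3)
t=3: X=(5, -3), d=0 → +e1, X_4=(6, -3)
t=4: X=(6, -3), d=1 → -e1, X_5=(5, -3)
t=5: X=(5, -3), d=1 → -e1, X_6=(4, -3)
t=6: X=(4, -3), d=1 → -e1, X_7=(3, -3)
t=7: X=(3, -3), d=3 → -e2, X_8=(3, -4)

7


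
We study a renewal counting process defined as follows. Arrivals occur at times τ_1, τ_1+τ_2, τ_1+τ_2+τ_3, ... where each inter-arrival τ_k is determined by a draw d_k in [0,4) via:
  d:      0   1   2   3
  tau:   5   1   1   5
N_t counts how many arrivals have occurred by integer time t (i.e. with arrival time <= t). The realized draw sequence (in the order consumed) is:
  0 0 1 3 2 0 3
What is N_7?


1

draw d_1=0: τ_1=5, arrival time A_1=5
draw d_2=0: τ_2=5, arrival time A_2=10
draw d_3=1: τ_3=1, arrival time A_3=11
draw d_4=3: τ_4=5, arrival time A_4=16
draw d_5=2: τ_5=1, arrival time A_5=17
draw d_6=0: τ_6=5, arrival time A_6=22
draw d_7=3: τ_7=5, arrival time A_7=27
N_t over t=0..7: 0:0 1:0 2:0 3:0 4:0 5:1 6:1 7:1


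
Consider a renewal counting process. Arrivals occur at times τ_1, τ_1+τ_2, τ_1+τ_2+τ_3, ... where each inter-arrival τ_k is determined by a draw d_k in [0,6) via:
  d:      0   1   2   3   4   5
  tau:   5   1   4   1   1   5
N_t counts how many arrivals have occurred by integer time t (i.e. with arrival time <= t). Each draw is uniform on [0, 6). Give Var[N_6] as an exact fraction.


Inter-arrival values over d=0..5: [5, 1, 4, 1, 1, 5]
Each d has probability 1/6, so the pmf of τ is: f(1) = 1/2, f(4) = 1/6, f(5) = 1/3
Let p_n(j) = P(N_n = j), with p_0 = [1]. Condition on τ_1: p_n(0) = P(τ > n), and for j >= 1, p_n(j) = Σ_{k<=n} f(k)·p_{n−k}(j−1)
p_1 = [1/2, 1/2]  (j = 0..1)
p_2 = [1/2, 1/4, 1/4]  (j = 0..2)
p_3 = [1/2, 1/4, 1/8, 1/8]  (j = 0..3)
p_4 = [1/3, 5/12, 1/8, 1/16, 1/16]  (j = 0..4)
p_5 = [0, 7/12, 7/24, 1/16, 1/32, 1/32]  (j = 0..5)
p_6 = [0, 1/4, 1/2, 3/16, 1/32, 1/64, 1/64]  (j = 0..6)
E[N_6] = Σ j·p_6(j) = 135/64;  E[N_6²] = Σ j²·p_6(j) = 345/64
Var[N_6] = 345/64 − (135/64)² = 3855/4096

3855/4096


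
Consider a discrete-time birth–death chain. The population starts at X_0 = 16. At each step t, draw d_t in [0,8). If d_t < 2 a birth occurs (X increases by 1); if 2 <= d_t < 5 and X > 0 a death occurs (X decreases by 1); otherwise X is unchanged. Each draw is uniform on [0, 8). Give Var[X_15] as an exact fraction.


585/64

X can drop by at most 1 per step and X_0 = 16 > T = 15, so X_t >= 16 − t >= 1 > 0 for every t <= 15: the floor at 0 (the 'and X > 0' condition) never binds. Hence X_15 = X_0 + Σ_{t<15} Y_t with i.i.d. increments Y_t = y(d_t) ∈ {+1, −1, 0}.
Outcome values over d=0..7: [1, 1, -1, -1, -1, 0, 0, 0]
Σy = -1, Σy² = 5, M = 8
μ = -1/8 = -1/8,  σ² = 5/8 − (-1/8)² = 39/64
Independent increments: Var[X_15] = 15·σ² = 15·(39/64) = 585/64


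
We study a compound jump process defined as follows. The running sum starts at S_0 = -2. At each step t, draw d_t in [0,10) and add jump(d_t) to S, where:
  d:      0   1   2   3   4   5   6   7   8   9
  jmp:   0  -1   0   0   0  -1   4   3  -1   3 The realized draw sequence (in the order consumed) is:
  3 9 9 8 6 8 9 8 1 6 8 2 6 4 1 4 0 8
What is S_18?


12

t=0: S=-2, d=3, jump=0, S_1=-2
t=1: S=-2, d=9, jump=3, S_2=1
t=2: S=1, d=9, jump=3, S_3=4
t=3: S=4, d=8, jump=-1, S_4=3
t=4: S=3, d=6, jump=4, S_5=7
t=5: S=7, d=8, jump=-1, S_6=6
t=6: S=6, d=9, jump=3, S_7=9
t=7: S=9, d=8, jump=-1, S_8=8
t=8: S=8, d=1, jump=-1, S_9=7
t=9: S=7, d=6, jump=4, S_10=11
t=10: S=11, d=8, jump=-1, S_11=10
t=11: S=10, d=2, jump=0, S_12=10
t=12: S=10, d=6, jump=4, S_13=14
t=13: S=14, d=4, jump=0, S_14=14
t=14: S=14, d=1, jump=-1, S_15=13
t=15: S=13, d=4, jump=0, S_16=13
t=16: S=13, d=0, jump=0, S_17=13
t=17: S=13, d=8, jump=-1, S_18=12


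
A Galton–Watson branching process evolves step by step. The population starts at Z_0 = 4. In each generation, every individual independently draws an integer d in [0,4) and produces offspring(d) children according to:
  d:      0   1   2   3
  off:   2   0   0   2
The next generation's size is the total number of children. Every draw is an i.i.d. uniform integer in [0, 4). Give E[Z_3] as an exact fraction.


Outcome values over d=0..3: [2, 0, 0, 2]
Σy = 4, Σy² = 8, M = 4
μ = 4/4 = 1,  σ² = 8/4 − (1)² = 1
E[Z_0] = 4
E[Z_1] = 1·E[Z_0] = 4
E[Z_2] = 1·E[Z_1] = 4
E[Z_3] = 1·E[Z_2] = 4

4


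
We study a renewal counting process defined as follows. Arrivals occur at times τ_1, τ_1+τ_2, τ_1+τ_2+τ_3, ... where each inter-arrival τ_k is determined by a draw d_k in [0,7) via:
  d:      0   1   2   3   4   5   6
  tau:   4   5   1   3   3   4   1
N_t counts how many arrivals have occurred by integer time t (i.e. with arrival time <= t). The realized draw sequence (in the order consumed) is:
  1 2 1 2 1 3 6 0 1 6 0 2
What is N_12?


4

draw d_1=1: τ_1=5, arrival time A_1=5
draw d_2=2: τ_2=1, arrival time A_2=6
draw d_3=1: τ_3=5, arrival time A_3=11
draw d_4=2: τ_4=1, arrival time A_4=12
draw d_5=1: τ_5=5, arrival time A_5=17
draw d_6=3: τ_6=3, arrival time A_6=20
draw d_7=6: τ_7=1, arrival time A_7=21
draw d_8=0: τ_8=4, arrival time A_8=25
draw d_9=1: τ_9=5, arrival time A_9=30
draw d_10=6: τ_10=1, arrival time A_10=31
draw d_11=0: τ_11=4, arrival time A_11=35
draw d_12=2: τ_12=1, arrival time A_12=36
N_t over t=0..12: 0:0 1:0 2:0 3:0 4:0 5:1 6:2 7:2 8:2 9:2 10:2 11:3 12:4


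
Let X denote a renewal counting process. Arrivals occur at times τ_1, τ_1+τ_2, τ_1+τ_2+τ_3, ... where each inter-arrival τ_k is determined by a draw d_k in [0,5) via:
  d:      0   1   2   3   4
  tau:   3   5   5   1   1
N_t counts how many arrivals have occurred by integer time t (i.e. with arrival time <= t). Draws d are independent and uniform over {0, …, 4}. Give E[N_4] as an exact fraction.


631/625

Inter-arrival values over d=0..4: [3, 5, 5, 1, 1]
Each d has probability 1/5, so the pmf of τ is: f(1) = 2/5, f(3) = 1/5, f(5) = 2/5
Renewal equation for m(n) = E[N_n]: condition on τ_1 = k (if k <= n, one arrival plus a fresh copy on the remaining n−k steps): m(n) = F(n) + Σ_{k<=n} f(k)·m(n−k), where F(n) = P(τ <= n) and m(0) = 0
m(1) = F(1) = 2/5
m(2) = F(2) + f(1)·m(1) = 2/5 + 2/5·2/5 = 14/25
m(3) = F(3) + f(1)·m(2) = 3/5 + 2/5·14/25 = 103/125
m(4) = F(4) + f(1)·m(3) + f(3)·m(1) = 3/5 + 2/5·103/125 + 1/5·2/5 = 631/625
E[N_4] = m(4) = 631/625


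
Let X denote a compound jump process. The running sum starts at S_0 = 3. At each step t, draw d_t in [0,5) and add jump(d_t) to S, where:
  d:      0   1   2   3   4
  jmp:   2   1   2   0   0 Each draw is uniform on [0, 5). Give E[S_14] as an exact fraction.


17

Outcome values over d=0..4: [2, 1, 2, 0, 0]
Σy = 5, Σy² = 9, M = 5
μ = 5/5 = 1,  σ² = 9/5 − (1)² = 4/5
E[S_14] = 3 + 14·(1) = 17


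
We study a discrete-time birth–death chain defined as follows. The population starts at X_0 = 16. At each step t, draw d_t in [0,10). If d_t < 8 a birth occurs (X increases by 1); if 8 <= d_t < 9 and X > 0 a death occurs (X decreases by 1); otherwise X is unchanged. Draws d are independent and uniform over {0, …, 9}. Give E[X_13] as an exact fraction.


X can drop by at most 1 per step and X_0 = 16 > T = 13, so X_t >= 16 − t >= 3 > 0 for every t <= 13: the floor at 0 (the 'and X > 0' condition) never binds. Hence X_13 = X_0 + Σ_{t<13} Y_t with i.i.d. increments Y_t = y(d_t) ∈ {+1, −1, 0}.
Outcome values over d=0..9: [1, 1, 1, 1, 1, 1, 1, 1, -1, 0]
Σy = 7, Σy² = 9, M = 10
μ = 7/10 = 7/10,  σ² = 9/10 − (7/10)² = 41/100
E[X_13] = 16 + 13·(7/10) = 251/10

251/10


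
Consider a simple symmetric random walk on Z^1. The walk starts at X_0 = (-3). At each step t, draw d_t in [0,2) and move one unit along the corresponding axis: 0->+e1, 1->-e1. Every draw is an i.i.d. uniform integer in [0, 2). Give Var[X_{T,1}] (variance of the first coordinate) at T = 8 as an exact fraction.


Outcome values over d=0..1: [1, -1]
Σy = 0, Σy² = 2, M = 2
μ = 0/2 = 0,  σ² = 2/2 − (0)² = 1
Independent increments: Var[X_8] = 8·σ² = 8·(1) = 8

8


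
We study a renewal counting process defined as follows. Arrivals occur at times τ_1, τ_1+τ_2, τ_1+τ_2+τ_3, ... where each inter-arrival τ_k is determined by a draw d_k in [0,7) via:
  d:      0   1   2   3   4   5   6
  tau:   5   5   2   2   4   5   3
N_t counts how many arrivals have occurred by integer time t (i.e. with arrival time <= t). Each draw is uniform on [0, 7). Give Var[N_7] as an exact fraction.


Inter-arrival values over d=0..6: [5, 5, 2, 2, 4, 5, 3]
Each d has probability 1/7, so the pmf of τ is: f(2) = 2/7, f(3) = 1/7, f(4) = 1/7, f(5) = 3/7
Let p_n(j) = P(N_n = j), with p_0 = [1]. Condition on τ_1: p_n(0) = P(τ > n), and for j >= 1, p_n(j) = Σ_{k<=n} f(k)·p_{n−k}(j−1)
p_1 = [1]  (j = 0)
p_2 = [5/7, 2/7]  (j = 0..1)
p_3 = [4/7, 3/7]  (j = 0..1)
p_4 = [3/7, 24/49, 4/49]  (j = 0..2)
p_5 = [0, 41/49, 8/49]  (j = 0..2)
p_6 = [0, 36/49, 83/343, 8/343]  (j = 0..3)
p_7 = [0, 22/49, 169/343, 20/343]  (j = 0..3)
E[N_7] = Σ j·p_7(j) = 552/343;  E[N_7²] = Σ j²·p_7(j) = 1010/343
Var[N_7] = 1010/343 − (552/343)² = 41726/117649

41726/117649


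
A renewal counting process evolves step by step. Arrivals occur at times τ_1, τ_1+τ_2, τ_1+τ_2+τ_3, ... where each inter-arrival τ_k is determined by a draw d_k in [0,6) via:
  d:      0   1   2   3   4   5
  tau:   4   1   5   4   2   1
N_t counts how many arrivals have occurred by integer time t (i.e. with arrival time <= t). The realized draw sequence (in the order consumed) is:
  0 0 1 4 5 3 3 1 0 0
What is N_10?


3

draw d_1=0: τ_1=4, arrival time A_1=4
draw d_2=0: τ_2=4, arrival time A_2=8
draw d_3=1: τ_3=1, arrival time A_3=9
draw d_4=4: τ_4=2, arrival time A_4=11
draw d_5=5: τ_5=1, arrival time A_5=12
draw d_6=3: τ_6=4, arrival time A_6=16
draw d_7=3: τ_7=4, arrival time A_7=20
draw d_8=1: τ_8=1, arrival time A_8=21
draw d_9=0: τ_9=4, arrival time A_9=25
draw d_10=0: τ_10=4, arrival time A_10=29
N_t over t=0..10: 0:0 1:0 2:0 3:0 4:1 5:1 6:1 7:1 8:2 9:3 10:3


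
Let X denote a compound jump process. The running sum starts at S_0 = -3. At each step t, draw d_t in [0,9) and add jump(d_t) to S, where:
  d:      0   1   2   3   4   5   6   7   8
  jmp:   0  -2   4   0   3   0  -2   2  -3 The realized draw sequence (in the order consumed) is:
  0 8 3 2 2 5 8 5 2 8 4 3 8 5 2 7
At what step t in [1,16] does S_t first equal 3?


9

t=0: S=-3, d=0, jump=0, S_1=-3
t=1: S=-3, d=8, jump=-3, S_2=-6
t=2: S=-6, d=3, jump=0, S_3=-6
t=3: S=-6, d=2, jump=4, S_4=-2
t=4: S=-2, d=2, jump=4, S_5=2
t=5: S=2, d=5, jump=0, S_6=2
t=6: S=2, d=8, jump=-3, S_7=-1
t=7: S=-1, d=5, jump=0, S_8=-1
t=8: S=-1, d=2, jump=4, S_9=3
t=9: S=3, d=8, jump=-3, S_10=0
t=10: S=0, d=4, jump=3, S_11=3
t=11: S=3, d=3, jump=0, S_12=3
t=12: S=3, d=8, jump=-3, S_13=0
t=13: S=0, d=5, jump=0, S_14=0
t=14: S=0, d=2, jump=4, S_15=4
t=15: S=4, d=7, jump=2, S_16=6


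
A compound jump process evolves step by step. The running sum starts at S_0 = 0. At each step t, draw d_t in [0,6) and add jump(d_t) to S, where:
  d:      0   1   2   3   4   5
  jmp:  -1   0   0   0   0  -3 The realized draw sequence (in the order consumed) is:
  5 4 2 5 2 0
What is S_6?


-7

t=0: S=0, d=5, jump=-3, S_1=-3
t=1: S=-3, d=4, jump=0, S_2=-3
t=2: S=-3, d=2, jump=0, S_3=-3
t=3: S=-3, d=5, jump=-3, S_4=-6
t=4: S=-6, d=2, jump=0, S_5=-6
t=5: S=-6, d=0, jump=-1, S_6=-7


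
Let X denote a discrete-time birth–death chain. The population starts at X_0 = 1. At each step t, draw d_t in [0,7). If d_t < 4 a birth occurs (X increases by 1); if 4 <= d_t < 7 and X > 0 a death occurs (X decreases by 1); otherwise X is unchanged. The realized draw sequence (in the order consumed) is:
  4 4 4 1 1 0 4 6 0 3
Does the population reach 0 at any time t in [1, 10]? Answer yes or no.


yes

t=0: X=1, d=4 → death, X_1=0
t=1: X=0, d=4 → hold, X_2=0
t=2: X=0, d=4 → hold, X_3=0
t=3: X=0, d=1 → birth, X_4=1
t=4: X=1, d=1 → birth, X_5=2
t=5: X=2, d=0 → birth, X_6=3
t=6: X=3, d=4 → death, X_7=2
t=7: X=2, d=6 → death, X_8=1
t=8: X=1, d=0 → birth, X_9=2
t=9: X=2, d=3 → birth, X_10=3


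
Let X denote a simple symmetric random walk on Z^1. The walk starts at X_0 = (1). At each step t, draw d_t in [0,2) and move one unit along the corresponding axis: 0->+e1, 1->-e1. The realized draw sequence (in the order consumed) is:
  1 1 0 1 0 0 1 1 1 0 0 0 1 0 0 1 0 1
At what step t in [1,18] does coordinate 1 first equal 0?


t=0: X=(1), d=1 → -e1, X_1=(0)
t=1: X=(0), d=1 → -e1, X_2=(-1)
t=2: X=(-1), d=0 → +e1, X_3=(0)
t=3: X=(0), d=1 → -e1, X_4=(-1)
t=4: X=(-1), d=0 → +e1, X_5=(0)
t=5: X=(0), d=0 → +e1, X_6=(1)
t=6: X=(1), d=1 → -e1, X_7=(0)
t=7: X=(0), d=1 → -e1, X_8=(-1)
t=8: X=(-1), d=1 → -e1, X_9=(-2)
t=9: X=(-2), d=0 → +e1, X_10=(-1)
t=10: X=(-1), d=0 → +e1, X_11=(0)
t=11: X=(0), d=0 → +e1, X_12=(1)
t=12: X=(1), d=1 → -e1, X_13=(0)
t=13: X=(0), d=0 → +e1, X_14=(1)
t=14: X=(1), d=0 → +e1, X_15=(2)
t=15: X=(2), d=1 → -e1, X_16=(1)
t=16: X=(1), d=0 → +e1, X_17=(2)
t=17: X=(2), d=1 → -e1, X_18=(1)

1


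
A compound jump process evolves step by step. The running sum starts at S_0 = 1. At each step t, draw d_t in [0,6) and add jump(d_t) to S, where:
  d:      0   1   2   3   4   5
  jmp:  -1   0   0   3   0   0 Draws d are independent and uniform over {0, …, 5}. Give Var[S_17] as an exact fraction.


Outcome values over d=0..5: [-1, 0, 0, 3, 0, 0]
Σy = 2, Σy² = 10, M = 6
μ = 2/6 = 1/3,  σ² = 10/6 − (1/3)² = 14/9
Independent increments: Var[S_17] = 17·σ² = 17·(14/9) = 238/9

238/9


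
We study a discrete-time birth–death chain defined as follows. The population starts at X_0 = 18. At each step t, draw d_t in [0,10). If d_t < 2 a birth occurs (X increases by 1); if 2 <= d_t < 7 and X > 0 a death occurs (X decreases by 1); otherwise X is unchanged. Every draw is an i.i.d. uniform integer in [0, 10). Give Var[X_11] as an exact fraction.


671/100

X can drop by at most 1 per step and X_0 = 18 > T = 11, so X_t >= 18 − t >= 7 > 0 for every t <= 11: the floor at 0 (the 'and X > 0' condition) never binds. Hence X_11 = X_0 + Σ_{t<11} Y_t with i.i.d. increments Y_t = y(d_t) ∈ {+1, −1, 0}.
Outcome values over d=0..9: [1, 1, -1, -1, -1, -1, -1, 0, 0, 0]
Σy = -3, Σy² = 7, M = 10
μ = -3/10 = -3/10,  σ² = 7/10 − (-3/10)² = 61/100
Independent increments: Var[X_11] = 11·σ² = 11·(61/100) = 671/100
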